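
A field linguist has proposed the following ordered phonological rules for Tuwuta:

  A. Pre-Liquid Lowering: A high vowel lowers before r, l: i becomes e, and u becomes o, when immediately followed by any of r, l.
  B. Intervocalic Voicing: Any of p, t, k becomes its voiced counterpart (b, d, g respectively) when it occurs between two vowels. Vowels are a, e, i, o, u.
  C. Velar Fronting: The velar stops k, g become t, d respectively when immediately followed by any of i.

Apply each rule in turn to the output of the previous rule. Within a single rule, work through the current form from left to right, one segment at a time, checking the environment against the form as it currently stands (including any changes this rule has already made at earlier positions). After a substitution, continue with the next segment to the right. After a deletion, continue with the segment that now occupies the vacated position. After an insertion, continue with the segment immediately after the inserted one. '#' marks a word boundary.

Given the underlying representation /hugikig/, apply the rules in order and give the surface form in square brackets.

[hudidig]

A Pre-Liquid Lowering: no change — [hugikig]
B Intervocalic Voicing: [hugikig] → [hugigig]
C Velar Fronting: [hugigig] → [hudidig]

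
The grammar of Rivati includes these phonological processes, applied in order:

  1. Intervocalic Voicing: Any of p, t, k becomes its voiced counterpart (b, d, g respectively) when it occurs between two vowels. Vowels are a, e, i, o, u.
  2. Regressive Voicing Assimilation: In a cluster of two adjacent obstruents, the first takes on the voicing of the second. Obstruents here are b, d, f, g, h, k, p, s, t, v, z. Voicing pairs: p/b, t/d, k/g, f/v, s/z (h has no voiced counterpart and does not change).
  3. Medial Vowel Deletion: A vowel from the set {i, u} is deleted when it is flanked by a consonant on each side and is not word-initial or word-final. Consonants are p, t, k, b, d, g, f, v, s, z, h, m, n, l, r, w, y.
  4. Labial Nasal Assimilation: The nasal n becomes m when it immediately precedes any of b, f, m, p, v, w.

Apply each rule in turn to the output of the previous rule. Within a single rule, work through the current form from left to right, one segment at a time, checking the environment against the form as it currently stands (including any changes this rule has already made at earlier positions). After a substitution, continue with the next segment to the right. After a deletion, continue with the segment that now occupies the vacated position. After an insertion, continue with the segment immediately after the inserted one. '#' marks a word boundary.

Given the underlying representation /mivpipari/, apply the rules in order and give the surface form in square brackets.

1 Intervocalic Voicing: [mivpipari] → [mivpibari]
2 Regressive Voicing Assimilation: [mivpibari] → [mifpibari]
3 Medial Vowel Deletion: [mifpibari] → [mfpbari]
4 Labial Nasal Assimilation: no change — [mfpbari]

[mfpbari]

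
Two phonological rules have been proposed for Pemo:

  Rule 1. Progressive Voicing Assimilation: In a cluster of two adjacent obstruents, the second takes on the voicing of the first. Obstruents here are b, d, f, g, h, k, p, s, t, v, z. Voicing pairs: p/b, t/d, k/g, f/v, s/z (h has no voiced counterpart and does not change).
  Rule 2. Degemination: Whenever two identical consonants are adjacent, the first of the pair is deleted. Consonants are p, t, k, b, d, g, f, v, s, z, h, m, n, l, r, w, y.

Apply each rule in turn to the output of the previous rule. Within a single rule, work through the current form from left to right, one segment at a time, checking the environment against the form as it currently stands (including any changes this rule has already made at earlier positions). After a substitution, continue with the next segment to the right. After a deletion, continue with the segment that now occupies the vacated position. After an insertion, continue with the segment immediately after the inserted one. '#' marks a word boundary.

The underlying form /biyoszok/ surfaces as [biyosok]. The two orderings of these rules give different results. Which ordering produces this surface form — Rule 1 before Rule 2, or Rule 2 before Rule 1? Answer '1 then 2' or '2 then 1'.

1 then 2

Order 1 then 2:
  1 Progressive Voicing Assimilation: [biyoszok] → [biyossok]
  2 Degemination: [biyossok] → [biyosok]
  result: [biyosok]
Order 2 then 1:
  2 Degemination: no change — [biyoszok]
  1 Progressive Voicing Assimilation: [biyoszok] → [biyossok]
  result: [biyossok]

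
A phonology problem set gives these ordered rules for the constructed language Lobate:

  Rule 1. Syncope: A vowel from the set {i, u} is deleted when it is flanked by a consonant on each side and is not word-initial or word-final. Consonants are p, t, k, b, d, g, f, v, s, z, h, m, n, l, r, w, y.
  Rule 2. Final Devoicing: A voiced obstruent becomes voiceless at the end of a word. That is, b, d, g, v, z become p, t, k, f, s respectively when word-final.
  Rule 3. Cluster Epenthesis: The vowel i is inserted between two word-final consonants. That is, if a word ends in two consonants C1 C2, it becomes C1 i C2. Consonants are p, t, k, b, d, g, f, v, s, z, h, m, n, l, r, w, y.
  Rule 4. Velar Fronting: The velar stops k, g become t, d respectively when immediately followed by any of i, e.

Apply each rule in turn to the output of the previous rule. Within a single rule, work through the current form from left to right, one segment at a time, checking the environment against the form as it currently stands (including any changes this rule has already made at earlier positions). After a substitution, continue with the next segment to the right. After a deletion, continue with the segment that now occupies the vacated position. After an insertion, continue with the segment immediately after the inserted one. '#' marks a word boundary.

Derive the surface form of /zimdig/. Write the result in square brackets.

[zmdik]

Rule 1 Syncope: [zimdig] → [zmdg]
Rule 2 Final Devoicing: [zmdg] → [zmdk]
Rule 3 Cluster Epenthesis: [zmdk] → [zmdik]
Rule 4 Velar Fronting: no change — [zmdik]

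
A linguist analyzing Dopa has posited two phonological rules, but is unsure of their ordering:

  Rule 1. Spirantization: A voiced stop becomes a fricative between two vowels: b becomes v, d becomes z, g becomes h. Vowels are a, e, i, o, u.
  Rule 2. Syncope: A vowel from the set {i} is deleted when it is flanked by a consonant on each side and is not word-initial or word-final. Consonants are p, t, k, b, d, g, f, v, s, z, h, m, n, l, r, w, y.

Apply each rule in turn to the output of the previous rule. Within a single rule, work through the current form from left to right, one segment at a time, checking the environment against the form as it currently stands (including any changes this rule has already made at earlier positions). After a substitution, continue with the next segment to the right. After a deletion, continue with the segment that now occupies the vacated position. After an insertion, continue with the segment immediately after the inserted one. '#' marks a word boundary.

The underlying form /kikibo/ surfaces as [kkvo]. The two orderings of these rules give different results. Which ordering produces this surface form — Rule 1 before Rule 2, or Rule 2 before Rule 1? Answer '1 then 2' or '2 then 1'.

1 then 2

Order 1 then 2:
  1 Spirantization: [kikibo] → [kikivo]
  2 Syncope: [kikivo] → [kkvo]
  result: [kkvo]
Order 2 then 1:
  2 Syncope: [kikibo] → [kkbo]
  1 Spirantization: no change — [kkbo]
  result: [kkbo]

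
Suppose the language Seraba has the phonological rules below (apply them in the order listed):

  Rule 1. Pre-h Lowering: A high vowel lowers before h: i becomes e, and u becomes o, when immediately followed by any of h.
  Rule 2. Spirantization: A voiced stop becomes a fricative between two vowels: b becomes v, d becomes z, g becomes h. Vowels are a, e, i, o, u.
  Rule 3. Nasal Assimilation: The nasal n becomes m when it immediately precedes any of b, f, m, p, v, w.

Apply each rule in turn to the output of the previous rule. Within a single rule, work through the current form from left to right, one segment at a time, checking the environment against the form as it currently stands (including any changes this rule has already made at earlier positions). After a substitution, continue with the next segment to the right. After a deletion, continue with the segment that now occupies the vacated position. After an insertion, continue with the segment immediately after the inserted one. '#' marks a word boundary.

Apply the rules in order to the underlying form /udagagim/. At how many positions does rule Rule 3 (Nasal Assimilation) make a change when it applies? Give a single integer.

Rule 1 Pre-h Lowering: no change — [udagagim]
Rule 2 Spirantization: [udagagim] → [uzahahim]
Rule 3 Nasal Assimilation: no change — [uzahahim]
Rule Rule 3 changed 0 position(s).

0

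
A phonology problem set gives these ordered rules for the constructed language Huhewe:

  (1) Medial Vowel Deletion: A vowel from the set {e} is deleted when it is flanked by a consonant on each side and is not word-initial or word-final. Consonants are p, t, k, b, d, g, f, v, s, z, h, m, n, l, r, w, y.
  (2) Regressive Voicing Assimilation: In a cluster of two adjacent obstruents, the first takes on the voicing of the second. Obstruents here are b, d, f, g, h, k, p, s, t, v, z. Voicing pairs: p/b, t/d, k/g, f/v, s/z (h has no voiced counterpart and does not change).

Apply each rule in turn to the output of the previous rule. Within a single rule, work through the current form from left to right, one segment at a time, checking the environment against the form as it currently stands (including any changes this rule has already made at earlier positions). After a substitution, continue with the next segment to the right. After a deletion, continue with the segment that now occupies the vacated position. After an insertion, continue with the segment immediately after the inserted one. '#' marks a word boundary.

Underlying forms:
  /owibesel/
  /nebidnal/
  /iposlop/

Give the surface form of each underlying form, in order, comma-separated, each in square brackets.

[owipsl], [nbidnal], [iposlop]

/owibesel/:
  (1) Medial Vowel Deletion: [owibesel] → [owibsl]
  (2) Regressive Voicing Assimilation: [owibsl] → [owipsl]
/nebidnal/:
  (1) Medial Vowel Deletion: [nebidnal] → [nbidnal]
  (2) Regressive Voicing Assimilation: no change — [nbidnal]
/iposlop/:
  (1) Medial Vowel Deletion: no change — [iposlop]
  (2) Regressive Voicing Assimilation: no change — [iposlop]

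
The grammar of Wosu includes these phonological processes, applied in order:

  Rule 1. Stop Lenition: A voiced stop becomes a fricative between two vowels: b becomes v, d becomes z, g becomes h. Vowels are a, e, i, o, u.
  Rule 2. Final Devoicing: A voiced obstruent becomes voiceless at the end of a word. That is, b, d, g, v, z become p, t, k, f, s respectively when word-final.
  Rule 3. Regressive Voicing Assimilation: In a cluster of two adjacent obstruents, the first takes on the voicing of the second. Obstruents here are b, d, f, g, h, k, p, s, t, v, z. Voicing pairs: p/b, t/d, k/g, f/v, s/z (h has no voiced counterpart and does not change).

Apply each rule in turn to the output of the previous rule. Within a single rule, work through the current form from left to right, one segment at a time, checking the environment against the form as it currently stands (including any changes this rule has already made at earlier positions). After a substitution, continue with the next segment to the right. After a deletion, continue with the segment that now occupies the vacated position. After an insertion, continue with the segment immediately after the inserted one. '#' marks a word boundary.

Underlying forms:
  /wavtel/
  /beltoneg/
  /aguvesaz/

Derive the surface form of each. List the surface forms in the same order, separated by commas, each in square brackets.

[waftel], [beltonek], [ahuvesas]

/wavtel/:
  Rule 1 Stop Lenition: no change — [wavtel]
  Rule 2 Final Devoicing: no change — [wavtel]
  Rule 3 Regressive Voicing Assimilation: [wavtel] → [waftel]
/beltoneg/:
  Rule 1 Stop Lenition: no change — [beltoneg]
  Rule 2 Final Devoicing: [beltoneg] → [beltonek]
  Rule 3 Regressive Voicing Assimilation: no change — [beltonek]
/aguvesaz/:
  Rule 1 Stop Lenition: [aguvesaz] → [ahuvesaz]
  Rule 2 Final Devoicing: [ahuvesaz] → [ahuvesas]
  Rule 3 Regressive Voicing Assimilation: no change — [ahuvesas]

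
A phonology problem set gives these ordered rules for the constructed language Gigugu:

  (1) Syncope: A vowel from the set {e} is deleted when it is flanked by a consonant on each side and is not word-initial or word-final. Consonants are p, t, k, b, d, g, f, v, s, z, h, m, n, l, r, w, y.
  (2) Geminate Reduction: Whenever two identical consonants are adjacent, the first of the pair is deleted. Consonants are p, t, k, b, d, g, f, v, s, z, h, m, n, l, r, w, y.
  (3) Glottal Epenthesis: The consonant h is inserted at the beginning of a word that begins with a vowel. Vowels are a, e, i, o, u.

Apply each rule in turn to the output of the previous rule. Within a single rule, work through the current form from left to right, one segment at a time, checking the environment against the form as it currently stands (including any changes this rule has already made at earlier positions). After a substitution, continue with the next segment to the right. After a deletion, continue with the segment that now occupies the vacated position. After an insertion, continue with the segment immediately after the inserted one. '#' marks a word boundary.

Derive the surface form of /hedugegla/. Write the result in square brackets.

[hdugla]

(1) Syncope: [hedugegla] → [hduggla]
(2) Geminate Reduction: [hduggla] → [hdugla]
(3) Glottal Epenthesis: no change — [hdugla]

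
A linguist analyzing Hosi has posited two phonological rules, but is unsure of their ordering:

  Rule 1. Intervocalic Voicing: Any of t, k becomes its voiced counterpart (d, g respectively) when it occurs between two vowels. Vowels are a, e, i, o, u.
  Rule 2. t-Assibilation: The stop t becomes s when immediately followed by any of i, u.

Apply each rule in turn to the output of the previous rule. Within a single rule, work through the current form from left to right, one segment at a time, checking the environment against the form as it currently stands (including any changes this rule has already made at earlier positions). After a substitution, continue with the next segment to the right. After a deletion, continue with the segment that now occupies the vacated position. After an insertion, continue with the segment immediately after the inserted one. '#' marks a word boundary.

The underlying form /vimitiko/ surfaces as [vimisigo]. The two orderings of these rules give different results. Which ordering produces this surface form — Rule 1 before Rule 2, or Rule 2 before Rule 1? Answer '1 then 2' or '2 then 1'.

Order 1 then 2:
  1 Intervocalic Voicing: [vimitiko] → [vimidigo]
  2 t-Assibilation: no change — [vimidigo]
  result: [vimidigo]
Order 2 then 1:
  2 t-Assibilation: [vimitiko] → [vimisiko]
  1 Intervocalic Voicing: [vimisiko] → [vimisigo]
  result: [vimisigo]

2 then 1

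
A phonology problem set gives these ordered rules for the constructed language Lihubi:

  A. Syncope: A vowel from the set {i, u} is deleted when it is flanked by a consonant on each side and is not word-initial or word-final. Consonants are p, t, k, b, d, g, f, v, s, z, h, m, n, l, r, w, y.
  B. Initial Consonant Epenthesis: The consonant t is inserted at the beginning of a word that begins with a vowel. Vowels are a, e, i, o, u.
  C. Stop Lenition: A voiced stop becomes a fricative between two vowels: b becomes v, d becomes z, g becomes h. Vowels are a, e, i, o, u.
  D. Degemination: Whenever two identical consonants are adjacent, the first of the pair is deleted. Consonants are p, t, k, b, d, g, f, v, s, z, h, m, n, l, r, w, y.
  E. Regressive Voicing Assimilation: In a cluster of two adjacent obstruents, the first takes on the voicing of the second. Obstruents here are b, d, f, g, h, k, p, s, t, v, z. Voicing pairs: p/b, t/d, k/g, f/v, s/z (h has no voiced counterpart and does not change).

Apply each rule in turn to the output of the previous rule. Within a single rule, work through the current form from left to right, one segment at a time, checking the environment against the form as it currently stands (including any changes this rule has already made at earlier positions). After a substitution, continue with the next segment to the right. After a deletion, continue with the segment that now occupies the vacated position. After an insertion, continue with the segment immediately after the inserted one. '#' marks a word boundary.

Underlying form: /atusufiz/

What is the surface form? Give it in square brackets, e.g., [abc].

[tatsvz]

A Syncope: [atusufiz] → [atsfz]
B Initial Consonant Epenthesis: [atsfz] → [tatsfz]
C Stop Lenition: no change — [tatsfz]
D Degemination: no change — [tatsfz]
E Regressive Voicing Assimilation: [tatsfz] → [tatsvz]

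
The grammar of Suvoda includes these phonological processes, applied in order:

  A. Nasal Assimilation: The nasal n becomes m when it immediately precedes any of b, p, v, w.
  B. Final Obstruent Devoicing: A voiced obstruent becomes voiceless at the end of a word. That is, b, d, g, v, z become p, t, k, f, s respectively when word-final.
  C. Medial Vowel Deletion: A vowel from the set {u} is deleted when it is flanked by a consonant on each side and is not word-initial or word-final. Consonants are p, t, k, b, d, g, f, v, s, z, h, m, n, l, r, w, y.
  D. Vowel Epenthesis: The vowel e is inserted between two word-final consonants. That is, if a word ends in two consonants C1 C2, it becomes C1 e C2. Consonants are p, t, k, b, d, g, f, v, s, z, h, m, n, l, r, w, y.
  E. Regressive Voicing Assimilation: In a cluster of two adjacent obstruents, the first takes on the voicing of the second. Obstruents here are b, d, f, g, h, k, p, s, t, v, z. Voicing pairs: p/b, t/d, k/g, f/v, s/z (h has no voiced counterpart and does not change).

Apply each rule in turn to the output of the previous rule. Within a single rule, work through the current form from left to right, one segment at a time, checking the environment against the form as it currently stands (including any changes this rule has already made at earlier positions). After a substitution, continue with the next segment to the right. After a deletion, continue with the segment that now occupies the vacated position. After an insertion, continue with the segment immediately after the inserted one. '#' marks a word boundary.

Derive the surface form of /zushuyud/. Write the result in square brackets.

[sshyet]

A Nasal Assimilation: no change — [zushuyud]
B Final Obstruent Devoicing: [zushuyud] → [zushuyut]
C Medial Vowel Deletion: [zushuyut] → [zshyt]
D Vowel Epenthesis: [zshyt] → [zshyet]
E Regressive Voicing Assimilation: [zshyet] → [sshyet]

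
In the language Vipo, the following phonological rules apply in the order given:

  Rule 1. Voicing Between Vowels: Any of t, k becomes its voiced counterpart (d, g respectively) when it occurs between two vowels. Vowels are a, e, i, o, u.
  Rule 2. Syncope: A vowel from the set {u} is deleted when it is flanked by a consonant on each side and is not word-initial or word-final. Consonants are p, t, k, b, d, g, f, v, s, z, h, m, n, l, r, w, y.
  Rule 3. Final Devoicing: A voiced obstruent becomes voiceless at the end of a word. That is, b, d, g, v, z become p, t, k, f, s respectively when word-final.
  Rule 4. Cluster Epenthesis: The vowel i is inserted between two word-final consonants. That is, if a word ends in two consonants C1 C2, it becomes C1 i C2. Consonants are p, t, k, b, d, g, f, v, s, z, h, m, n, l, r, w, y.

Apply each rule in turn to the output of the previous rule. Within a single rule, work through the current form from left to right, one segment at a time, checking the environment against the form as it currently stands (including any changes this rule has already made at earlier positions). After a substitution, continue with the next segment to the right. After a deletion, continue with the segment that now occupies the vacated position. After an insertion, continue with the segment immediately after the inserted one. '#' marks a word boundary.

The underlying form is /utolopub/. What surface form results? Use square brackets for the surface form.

[udolopip]

Rule 1 Voicing Between Vowels: [utolopub] → [udolopub]
Rule 2 Syncope: [udolopub] → [udolopb]
Rule 3 Final Devoicing: [udolopb] → [udolopp]
Rule 4 Cluster Epenthesis: [udolopp] → [udolopip]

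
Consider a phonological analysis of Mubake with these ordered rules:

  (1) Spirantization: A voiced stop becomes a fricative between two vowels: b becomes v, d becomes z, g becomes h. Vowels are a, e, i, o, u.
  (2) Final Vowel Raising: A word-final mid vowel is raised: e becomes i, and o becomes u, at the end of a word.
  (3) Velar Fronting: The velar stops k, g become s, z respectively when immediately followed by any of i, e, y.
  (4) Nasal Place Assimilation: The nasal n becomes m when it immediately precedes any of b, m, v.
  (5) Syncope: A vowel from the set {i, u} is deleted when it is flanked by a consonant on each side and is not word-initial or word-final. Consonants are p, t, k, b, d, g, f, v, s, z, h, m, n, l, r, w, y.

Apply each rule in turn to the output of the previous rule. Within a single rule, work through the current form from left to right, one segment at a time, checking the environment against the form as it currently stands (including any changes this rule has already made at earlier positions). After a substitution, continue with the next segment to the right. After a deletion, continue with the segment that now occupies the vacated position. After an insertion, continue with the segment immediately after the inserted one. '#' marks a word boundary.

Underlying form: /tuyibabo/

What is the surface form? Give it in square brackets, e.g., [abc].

[tyvavu]

(1) Spirantization: [tuyibabo] → [tuyivavo]
(2) Final Vowel Raising: [tuyivavo] → [tuyivavu]
(3) Velar Fronting: no change — [tuyivavu]
(4) Nasal Place Assimilation: no change — [tuyivavu]
(5) Syncope: [tuyivavu] → [tyvavu]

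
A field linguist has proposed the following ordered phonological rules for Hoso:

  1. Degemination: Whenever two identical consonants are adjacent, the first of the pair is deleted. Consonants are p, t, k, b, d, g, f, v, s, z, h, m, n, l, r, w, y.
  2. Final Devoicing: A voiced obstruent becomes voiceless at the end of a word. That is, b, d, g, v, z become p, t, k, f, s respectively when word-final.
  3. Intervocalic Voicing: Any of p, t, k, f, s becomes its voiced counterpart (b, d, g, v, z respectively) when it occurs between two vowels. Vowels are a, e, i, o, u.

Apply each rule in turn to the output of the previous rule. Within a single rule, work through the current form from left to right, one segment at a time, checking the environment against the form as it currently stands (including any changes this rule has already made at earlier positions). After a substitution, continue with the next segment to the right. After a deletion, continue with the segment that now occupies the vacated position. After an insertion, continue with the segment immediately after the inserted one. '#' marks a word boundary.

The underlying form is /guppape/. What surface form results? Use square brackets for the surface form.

1 Degemination: [guppape] → [gupape]
2 Final Devoicing: no change — [gupape]
3 Intervocalic Voicing: [gupape] → [gubabe]

[gubabe]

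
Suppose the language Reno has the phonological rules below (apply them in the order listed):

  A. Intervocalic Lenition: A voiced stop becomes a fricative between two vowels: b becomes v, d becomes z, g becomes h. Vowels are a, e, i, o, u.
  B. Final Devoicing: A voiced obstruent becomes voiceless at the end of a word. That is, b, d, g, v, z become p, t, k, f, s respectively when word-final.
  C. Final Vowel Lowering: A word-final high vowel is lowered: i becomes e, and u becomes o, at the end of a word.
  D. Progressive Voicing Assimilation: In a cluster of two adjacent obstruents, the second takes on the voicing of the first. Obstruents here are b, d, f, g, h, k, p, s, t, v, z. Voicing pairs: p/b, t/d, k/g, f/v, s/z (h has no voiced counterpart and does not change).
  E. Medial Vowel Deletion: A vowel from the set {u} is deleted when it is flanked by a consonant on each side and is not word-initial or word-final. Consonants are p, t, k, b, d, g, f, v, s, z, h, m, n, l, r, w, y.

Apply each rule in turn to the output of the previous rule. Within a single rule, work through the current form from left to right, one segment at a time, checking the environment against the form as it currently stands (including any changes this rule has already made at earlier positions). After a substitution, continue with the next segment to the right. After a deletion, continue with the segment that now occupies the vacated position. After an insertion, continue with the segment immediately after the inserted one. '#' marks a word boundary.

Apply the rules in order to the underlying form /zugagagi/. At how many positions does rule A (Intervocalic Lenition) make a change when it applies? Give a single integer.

A Intervocalic Lenition: [zugagagi] → [zuhahahi]
B Final Devoicing: no change — [zuhahahi]
C Final Vowel Lowering: [zuhahahi] → [zuhahahe]
D Progressive Voicing Assimilation: no change — [zuhahahe]
E Medial Vowel Deletion: [zuhahahe] → [zhahahe]
Rule A changed 3 position(s).

3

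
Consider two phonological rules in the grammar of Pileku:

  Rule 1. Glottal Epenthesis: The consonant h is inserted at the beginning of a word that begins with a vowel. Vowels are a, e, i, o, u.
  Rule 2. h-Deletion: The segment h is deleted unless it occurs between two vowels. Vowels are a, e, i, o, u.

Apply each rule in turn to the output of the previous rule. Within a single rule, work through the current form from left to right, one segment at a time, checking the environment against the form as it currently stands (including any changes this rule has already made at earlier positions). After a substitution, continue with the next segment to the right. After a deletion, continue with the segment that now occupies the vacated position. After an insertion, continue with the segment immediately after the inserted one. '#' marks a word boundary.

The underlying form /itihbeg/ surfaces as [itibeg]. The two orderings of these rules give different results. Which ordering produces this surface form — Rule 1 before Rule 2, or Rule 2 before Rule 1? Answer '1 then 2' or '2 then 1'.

Order 1 then 2:
  1 Glottal Epenthesis: [itihbeg] → [hitihbeg]
  2 h-Deletion: [hitihbeg] → [itibeg]
  result: [itibeg]
Order 2 then 1:
  2 h-Deletion: [itihbeg] → [itibeg]
  1 Glottal Epenthesis: [itibeg] → [hitibeg]
  result: [hitibeg]

1 then 2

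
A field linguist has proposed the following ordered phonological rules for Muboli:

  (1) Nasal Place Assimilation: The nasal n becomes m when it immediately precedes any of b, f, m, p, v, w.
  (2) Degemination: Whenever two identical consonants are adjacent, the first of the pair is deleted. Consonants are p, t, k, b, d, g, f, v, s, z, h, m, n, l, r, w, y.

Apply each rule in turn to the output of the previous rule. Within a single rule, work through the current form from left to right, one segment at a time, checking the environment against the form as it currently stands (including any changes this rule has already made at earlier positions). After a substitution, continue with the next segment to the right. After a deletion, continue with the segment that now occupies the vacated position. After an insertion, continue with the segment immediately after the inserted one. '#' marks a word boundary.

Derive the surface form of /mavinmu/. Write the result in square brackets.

[mavimu]

(1) Nasal Place Assimilation: [mavinmu] → [mavimmu]
(2) Degemination: [mavimmu] → [mavimu]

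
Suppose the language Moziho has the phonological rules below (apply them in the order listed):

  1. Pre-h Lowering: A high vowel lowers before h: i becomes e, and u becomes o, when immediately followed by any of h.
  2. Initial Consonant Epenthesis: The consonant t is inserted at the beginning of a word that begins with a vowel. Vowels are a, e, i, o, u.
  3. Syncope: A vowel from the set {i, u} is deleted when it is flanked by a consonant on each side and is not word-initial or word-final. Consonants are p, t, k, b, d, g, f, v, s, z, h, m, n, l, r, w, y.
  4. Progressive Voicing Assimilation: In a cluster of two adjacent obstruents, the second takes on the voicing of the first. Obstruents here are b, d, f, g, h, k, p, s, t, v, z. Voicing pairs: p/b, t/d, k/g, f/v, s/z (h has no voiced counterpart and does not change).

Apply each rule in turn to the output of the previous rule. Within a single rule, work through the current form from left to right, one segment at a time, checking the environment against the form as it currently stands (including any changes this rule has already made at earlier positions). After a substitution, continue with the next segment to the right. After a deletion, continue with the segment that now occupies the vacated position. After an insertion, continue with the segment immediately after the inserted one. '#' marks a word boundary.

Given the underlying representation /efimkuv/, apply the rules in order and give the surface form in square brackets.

[tefmkf]

1 Pre-h Lowering: no change — [efimkuv]
2 Initial Consonant Epenthesis: [efimkuv] → [tefimkuv]
3 Syncope: [tefimkuv] → [tefmkv]
4 Progressive Voicing Assimilation: [tefmkv] → [tefmkf]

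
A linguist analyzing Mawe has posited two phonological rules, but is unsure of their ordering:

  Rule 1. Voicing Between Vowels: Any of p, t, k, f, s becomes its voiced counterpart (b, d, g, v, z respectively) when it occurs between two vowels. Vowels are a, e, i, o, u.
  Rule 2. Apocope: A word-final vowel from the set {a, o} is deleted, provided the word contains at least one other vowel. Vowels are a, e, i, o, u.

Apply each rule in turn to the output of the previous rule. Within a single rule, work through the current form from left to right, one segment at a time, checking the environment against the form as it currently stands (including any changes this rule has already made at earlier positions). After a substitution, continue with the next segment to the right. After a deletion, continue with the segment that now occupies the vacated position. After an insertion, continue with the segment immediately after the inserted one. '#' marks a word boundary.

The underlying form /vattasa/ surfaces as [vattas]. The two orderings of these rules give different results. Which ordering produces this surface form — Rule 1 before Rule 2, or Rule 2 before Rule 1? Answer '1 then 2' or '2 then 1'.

2 then 1

Order 1 then 2:
  1 Voicing Between Vowels: [vattasa] → [vattaza]
  2 Apocope: [vattaza] → [vattaz]
  result: [vattaz]
Order 2 then 1:
  2 Apocope: [vattasa] → [vattas]
  1 Voicing Between Vowels: no change — [vattas]
  result: [vattas]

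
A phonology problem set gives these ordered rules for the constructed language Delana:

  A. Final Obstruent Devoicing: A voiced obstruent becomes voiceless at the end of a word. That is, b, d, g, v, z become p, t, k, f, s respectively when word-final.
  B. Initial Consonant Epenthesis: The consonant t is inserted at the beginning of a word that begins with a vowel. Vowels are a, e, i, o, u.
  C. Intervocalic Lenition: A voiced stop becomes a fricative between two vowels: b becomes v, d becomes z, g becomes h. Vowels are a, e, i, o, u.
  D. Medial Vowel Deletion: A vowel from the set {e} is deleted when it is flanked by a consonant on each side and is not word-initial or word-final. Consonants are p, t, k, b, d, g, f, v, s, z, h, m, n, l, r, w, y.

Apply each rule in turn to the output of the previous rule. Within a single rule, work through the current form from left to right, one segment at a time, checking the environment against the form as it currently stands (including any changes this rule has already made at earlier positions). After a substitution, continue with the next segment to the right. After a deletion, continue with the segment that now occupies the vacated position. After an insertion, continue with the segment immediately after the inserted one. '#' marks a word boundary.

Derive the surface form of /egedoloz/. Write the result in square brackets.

[thzolos]

A Final Obstruent Devoicing: [egedoloz] → [egedolos]
B Initial Consonant Epenthesis: [egedolos] → [tegedolos]
C Intervocalic Lenition: [tegedolos] → [tehezolos]
D Medial Vowel Deletion: [tehezolos] → [thzolos]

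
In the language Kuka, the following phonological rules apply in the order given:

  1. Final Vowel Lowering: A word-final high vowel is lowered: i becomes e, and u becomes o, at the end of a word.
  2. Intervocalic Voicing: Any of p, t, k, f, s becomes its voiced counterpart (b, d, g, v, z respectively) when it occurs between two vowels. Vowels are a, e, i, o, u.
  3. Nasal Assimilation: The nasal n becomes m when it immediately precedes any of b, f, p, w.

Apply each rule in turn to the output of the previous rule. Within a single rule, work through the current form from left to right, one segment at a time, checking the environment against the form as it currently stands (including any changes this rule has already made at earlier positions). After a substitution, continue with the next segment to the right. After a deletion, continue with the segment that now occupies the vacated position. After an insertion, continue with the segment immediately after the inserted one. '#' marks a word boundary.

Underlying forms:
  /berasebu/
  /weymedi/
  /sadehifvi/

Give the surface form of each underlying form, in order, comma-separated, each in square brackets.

[berazebo], [weymede], [sadehifve]

/berasebu/:
  1 Final Vowel Lowering: [berasebu] → [berasebo]
  2 Intervocalic Voicing: [berasebo] → [berazebo]
  3 Nasal Assimilation: no change — [berazebo]
/weymedi/:
  1 Final Vowel Lowering: [weymedi] → [weymede]
  2 Intervocalic Voicing: no change — [weymede]
  3 Nasal Assimilation: no change — [weymede]
/sadehifvi/:
  1 Final Vowel Lowering: [sadehifvi] → [sadehifve]
  2 Intervocalic Voicing: no change — [sadehifve]
  3 Nasal Assimilation: no change — [sadehifve]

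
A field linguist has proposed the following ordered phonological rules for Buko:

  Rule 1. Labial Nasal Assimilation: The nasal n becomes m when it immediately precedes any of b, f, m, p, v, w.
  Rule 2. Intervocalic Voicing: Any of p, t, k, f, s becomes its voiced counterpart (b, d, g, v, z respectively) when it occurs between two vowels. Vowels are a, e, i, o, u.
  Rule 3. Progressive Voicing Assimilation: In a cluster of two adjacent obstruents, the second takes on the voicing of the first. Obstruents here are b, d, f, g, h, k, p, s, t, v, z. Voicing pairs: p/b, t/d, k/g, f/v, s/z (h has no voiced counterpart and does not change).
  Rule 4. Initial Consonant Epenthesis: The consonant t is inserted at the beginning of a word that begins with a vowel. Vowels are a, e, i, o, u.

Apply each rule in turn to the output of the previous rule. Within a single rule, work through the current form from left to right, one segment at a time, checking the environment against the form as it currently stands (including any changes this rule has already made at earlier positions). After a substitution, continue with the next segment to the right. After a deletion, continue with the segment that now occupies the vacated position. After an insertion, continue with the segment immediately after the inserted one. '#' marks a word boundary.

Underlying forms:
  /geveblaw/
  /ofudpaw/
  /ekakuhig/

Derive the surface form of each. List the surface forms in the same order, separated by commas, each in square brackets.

[geveblaw], [tovudbaw], [tegaguhig]

/geveblaw/:
  Rule 1 Labial Nasal Assimilation: no change — [geveblaw]
  Rule 2 Intervocalic Voicing: no change — [geveblaw]
  Rule 3 Progressive Voicing Assimilation: no change — [geveblaw]
  Rule 4 Initial Consonant Epenthesis: no change — [geveblaw]
/ofudpaw/:
  Rule 1 Labial Nasal Assimilation: no change — [ofudpaw]
  Rule 2 Intervocalic Voicing: [ofudpaw] → [ovudpaw]
  Rule 3 Progressive Voicing Assimilation: [ovudpaw] → [ovudbaw]
  Rule 4 Initial Consonant Epenthesis: [ovudbaw] → [tovudbaw]
/ekakuhig/:
  Rule 1 Labial Nasal Assimilation: no change — [ekakuhig]
  Rule 2 Intervocalic Voicing: [ekakuhig] → [egaguhig]
  Rule 3 Progressive Voicing Assimilation: no change — [egaguhig]
  Rule 4 Initial Consonant Epenthesis: [egaguhig] → [tegaguhig]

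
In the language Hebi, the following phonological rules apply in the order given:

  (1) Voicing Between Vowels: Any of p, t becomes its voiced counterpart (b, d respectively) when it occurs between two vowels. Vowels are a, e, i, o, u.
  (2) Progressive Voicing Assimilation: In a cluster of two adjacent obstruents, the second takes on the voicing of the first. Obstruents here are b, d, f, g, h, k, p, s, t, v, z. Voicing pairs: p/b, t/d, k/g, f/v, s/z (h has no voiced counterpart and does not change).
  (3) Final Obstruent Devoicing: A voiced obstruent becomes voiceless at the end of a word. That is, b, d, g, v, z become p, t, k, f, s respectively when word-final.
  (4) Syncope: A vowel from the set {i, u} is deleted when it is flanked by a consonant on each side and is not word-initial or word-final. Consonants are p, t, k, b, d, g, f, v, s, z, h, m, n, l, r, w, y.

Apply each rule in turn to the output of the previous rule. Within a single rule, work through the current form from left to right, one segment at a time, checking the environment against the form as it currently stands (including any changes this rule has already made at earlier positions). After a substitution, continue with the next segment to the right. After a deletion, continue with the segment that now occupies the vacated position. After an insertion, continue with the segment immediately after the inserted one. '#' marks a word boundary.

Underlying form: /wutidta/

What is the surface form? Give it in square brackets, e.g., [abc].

[wddda]

(1) Voicing Between Vowels: [wutidta] → [wudidta]
(2) Progressive Voicing Assimilation: [wudidta] → [wudidda]
(3) Final Obstruent Devoicing: no change — [wudidda]
(4) Syncope: [wudidda] → [wddda]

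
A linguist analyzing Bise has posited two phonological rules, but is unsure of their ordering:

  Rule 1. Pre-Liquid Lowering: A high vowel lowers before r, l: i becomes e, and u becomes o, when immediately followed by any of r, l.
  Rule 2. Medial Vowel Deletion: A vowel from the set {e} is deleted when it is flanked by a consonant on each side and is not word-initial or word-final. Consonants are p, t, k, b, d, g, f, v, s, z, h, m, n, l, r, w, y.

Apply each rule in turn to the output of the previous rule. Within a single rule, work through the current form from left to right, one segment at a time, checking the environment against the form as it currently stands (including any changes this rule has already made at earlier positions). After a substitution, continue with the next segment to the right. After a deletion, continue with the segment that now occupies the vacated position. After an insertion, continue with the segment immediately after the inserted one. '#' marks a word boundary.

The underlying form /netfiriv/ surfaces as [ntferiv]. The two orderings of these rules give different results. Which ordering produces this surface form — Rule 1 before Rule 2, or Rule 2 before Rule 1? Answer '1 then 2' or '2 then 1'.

Order 1 then 2:
  1 Pre-Liquid Lowering: [netfiriv] → [netferiv]
  2 Medial Vowel Deletion: [netferiv] → [ntfriv]
  result: [ntfriv]
Order 2 then 1:
  2 Medial Vowel Deletion: [netfiriv] → [ntfiriv]
  1 Pre-Liquid Lowering: [ntfiriv] → [ntferiv]
  result: [ntferiv]

2 then 1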